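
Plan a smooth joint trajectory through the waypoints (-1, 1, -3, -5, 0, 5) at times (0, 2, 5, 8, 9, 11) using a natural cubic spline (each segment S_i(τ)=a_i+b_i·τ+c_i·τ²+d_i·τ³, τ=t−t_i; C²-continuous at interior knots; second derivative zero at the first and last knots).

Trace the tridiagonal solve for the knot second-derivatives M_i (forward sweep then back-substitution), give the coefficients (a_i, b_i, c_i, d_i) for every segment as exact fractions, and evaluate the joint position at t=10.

Δ: Δ0=1, Δ1=-4/3, Δ2=-2/3, Δ3=5, Δ4=5/2
row 1: diag=10, rhs=-14; c'=3/10, d'=-7/5
row 2: denom=12−3·3/10=111/10; d'=(4−3·-7/5)/(111/10)=82/111
row 3: denom=8−3·10/37=266/37; d'=(34−3·82/111)/(266/37)=84/19
row 4: denom=6−1·37/266=1559/266; d'=(-15−1·84/19)/(1559/266)=-5166/1559
back: M4=-5166/1559
back: M3=84/19−37/266·-5166/1559=7611/1559
back: M2=82/111−10/37·7611/1559=-2716/4677
back: M1=-7/5−3/10·-2716/4677=-1911/1559
M: M0=0, M1=-1911/1559, M2=-2716/4677, M3=7611/1559, M4=-5166/1559, M5=0
seg 0: a=-1, c=M0/2=0, d=(M1−M0)/(6·2)=-637/6236, b=Δ0−h0·(2M0+M1)/6=2196/1559
seg 1: a=1, c=M1/2=-1911/3118, d=(M2−M1)/(6·3)=3017/84186, b=Δ1−h1·(2M1+M2)/6=285/1559
seg 2: a=-3, c=M2/2=-1358/4677, d=(M3−M2)/(6·3)=25549/84186, b=Δ2−h2·(2M2+M3)/6=-7879/3118
seg 3: a=-5, c=M3/2=7611/3118, d=(M4−M3)/(6·1)=-4259/3118, b=Δ3−h3·(2M3+M4)/6=6119/1559
seg 4: a=0, c=M4/2=-2583/1559, d=(M5−M4)/(6·2)=861/3118, b=Δ4−h4·(2M4+M5)/6=14683/3118
t_q=10 → seg 4, τ=1; S=0+14683/3118·τ+-2583/1559·τ²+861/3118·τ³=5189/1559

  seg 0: a=-1 b=2196/1559 c=0 d=-637/6236
  seg 1: a=1 b=285/1559 c=-1911/3118 d=3017/84186
  seg 2: a=-3 b=-7879/3118 c=-1358/4677 d=25549/84186
  seg 3: a=-5 b=6119/1559 c=7611/3118 d=-4259/3118
  seg 4: a=0 b=14683/3118 c=-2583/1559 d=861/3118
S(10) = 5189/1559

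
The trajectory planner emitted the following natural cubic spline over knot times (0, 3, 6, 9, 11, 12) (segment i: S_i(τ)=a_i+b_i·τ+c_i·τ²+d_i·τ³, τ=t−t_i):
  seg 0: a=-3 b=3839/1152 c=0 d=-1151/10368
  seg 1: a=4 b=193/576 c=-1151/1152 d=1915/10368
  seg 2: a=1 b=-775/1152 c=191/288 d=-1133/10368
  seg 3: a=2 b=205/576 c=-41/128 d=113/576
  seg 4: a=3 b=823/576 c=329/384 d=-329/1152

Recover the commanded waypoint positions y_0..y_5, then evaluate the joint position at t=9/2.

y_0 = S_0(0) = a_0 = -3
y_1 = S_1(0) = a_1 = 4
y_2 = S_2(0) = a_2 = 1
y_3 = S_3(0) = a_3 = 2
y_4 = S_4(0) = a_4 = 3
y_5 = S_4(1) = 5
t_q=9/2 is in segment 1 (τ=3/2); S_1(τ)=2947/1024

y_0=-3 y_1=4 y_2=1 y_3=2 y_4=3 y_5=5
S(9/2) = 2947/1024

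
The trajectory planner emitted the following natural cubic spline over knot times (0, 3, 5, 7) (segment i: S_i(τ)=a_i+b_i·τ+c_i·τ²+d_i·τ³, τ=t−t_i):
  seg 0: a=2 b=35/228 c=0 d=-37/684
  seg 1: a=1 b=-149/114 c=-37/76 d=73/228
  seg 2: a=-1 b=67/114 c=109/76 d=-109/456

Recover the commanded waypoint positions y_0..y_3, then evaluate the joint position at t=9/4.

y_0=2 y_1=1 y_2=-1 y_3=4
S(9/4) = 8411/4864

y_0 = S_0(0) = a_0 = 2
y_1 = S_1(0) = a_1 = 1
y_2 = S_2(0) = a_2 = -1
y_3 = S_2(2) = 4
t_q=9/4 is in segment 0 (τ=9/4); S_0(τ)=8411/4864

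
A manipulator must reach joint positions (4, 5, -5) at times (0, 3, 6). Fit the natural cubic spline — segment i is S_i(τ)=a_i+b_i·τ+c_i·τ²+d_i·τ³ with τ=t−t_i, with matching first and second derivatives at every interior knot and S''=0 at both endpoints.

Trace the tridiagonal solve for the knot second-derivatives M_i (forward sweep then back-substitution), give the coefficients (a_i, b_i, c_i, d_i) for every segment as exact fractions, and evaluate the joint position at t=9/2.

Δ: Δ0=1/3, Δ1=-10/3
row 1: diag=12, rhs=-22; c'=1/4, d'=-11/6
back: M1=-11/6
M: M0=0, M1=-11/6, M2=0
seg 0: a=4, c=M0/2=0, d=(M1−M0)/(6·3)=-11/108, b=Δ0−h0·(2M0+M1)/6=5/4
seg 1: a=5, c=M1/2=-11/12, d=(M2−M1)/(6·3)=11/108, b=Δ1−h1·(2M1+M2)/6=-3/2
t_q=9/2 → seg 1, τ=3/2; S=5+-3/2·τ+-11/12·τ²+11/108·τ³=33/32

  seg 0: a=4 b=5/4 c=0 d=-11/108
  seg 1: a=5 b=-3/2 c=-11/12 d=11/108
S(9/2) = 33/32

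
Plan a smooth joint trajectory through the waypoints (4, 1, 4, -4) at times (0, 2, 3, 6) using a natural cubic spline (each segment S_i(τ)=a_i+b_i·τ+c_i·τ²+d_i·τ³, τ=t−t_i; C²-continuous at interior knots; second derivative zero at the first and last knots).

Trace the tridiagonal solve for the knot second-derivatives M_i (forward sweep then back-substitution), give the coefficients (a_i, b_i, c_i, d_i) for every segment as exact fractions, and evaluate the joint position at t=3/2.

  seg 0: a=4 b=-923/282 c=0 d=125/282
  seg 1: a=1 b=577/282 c=125/47 d=-481/282
  seg 2: a=4 b=317/141 c=-231/94 d=77/282
S(3/2) = 441/752

Δ: Δ0=-3/2, Δ1=3, Δ2=-8/3
row 1: diag=6, rhs=27; c'=1/6, d'=9/2
row 2: denom=8−1·1/6=47/6; d'=(-34−1·9/2)/(47/6)=-231/47
back: M2=-231/47
back: M1=9/2−1/6·-231/47=250/47
M: M0=0, M1=250/47, M2=-231/47, M3=0
seg 0: a=4, c=M0/2=0, d=(M1−M0)/(6·2)=125/282, b=Δ0−h0·(2M0+M1)/6=-923/282
seg 1: a=1, c=M1/2=125/47, d=(M2−M1)/(6·1)=-481/282, b=Δ1−h1·(2M1+M2)/6=577/282
seg 2: a=4, c=M2/2=-231/94, d=(M3−M2)/(6·3)=77/282, b=Δ2−h2·(2M2+M3)/6=317/141
t_q=3/2 → seg 0, τ=3/2; S=4+-923/282·τ+0·τ²+125/282·τ³=441/752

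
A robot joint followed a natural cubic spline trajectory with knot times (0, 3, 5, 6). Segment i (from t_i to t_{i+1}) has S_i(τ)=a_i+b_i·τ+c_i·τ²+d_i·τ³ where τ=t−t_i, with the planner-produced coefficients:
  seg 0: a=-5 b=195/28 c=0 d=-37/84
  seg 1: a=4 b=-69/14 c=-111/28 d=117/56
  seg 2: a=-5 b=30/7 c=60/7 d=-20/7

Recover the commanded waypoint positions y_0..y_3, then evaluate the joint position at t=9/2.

y_0 = S_0(0) = a_0 = -5
y_1 = S_1(0) = a_1 = 4
y_2 = S_2(0) = a_2 = -5
y_3 = S_2(1) = 5
t_q=9/2 is in segment 1 (τ=3/2); S_1(τ)=-2357/448

y_0=-5 y_1=4 y_2=-5 y_3=5
S(9/2) = -2357/448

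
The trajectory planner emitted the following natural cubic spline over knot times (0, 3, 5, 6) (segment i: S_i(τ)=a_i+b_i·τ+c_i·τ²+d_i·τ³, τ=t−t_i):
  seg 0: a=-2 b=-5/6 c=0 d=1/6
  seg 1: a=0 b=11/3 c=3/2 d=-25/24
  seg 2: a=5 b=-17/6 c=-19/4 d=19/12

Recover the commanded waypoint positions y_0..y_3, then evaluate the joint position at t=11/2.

y_0 = S_0(0) = a_0 = -2
y_1 = S_1(0) = a_1 = 0
y_2 = S_2(0) = a_2 = 5
y_3 = S_2(1) = -1
t_q=11/2 is in segment 2 (τ=1/2); S_2(τ)=83/32

y_0=-2 y_1=0 y_2=5 y_3=-1
S(11/2) = 83/32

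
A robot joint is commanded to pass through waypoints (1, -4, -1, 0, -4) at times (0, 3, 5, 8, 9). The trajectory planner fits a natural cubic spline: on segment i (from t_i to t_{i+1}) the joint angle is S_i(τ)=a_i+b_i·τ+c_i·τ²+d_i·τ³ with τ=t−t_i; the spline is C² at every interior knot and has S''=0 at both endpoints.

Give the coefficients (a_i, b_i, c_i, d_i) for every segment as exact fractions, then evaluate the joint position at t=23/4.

Δ: Δ0=-5/3, Δ1=3/2, Δ2=1/3, Δ3=-4
row 1: diag=10, rhs=19; c'=1/5, d'=19/10
row 2: denom=10−2·1/5=48/5; d'=(-7−2·19/10)/(48/5)=-9/8
row 3: denom=8−3·5/16=113/16; d'=(-26−3·-9/8)/(113/16)=-362/113
back: M3=-362/113
back: M2=-9/8−5/16·-362/113=-14/113
back: M1=19/10−1/5·-14/113=435/226
M: M0=0, M1=435/226, M2=-14/113, M3=-362/113, M4=0
seg 0: a=1, c=M0/2=0, d=(M1−M0)/(6·3)=145/1356, b=Δ0−h0·(2M0+M1)/6=-3565/1356
seg 1: a=-4, c=M1/2=435/452, d=(M2−M1)/(6·2)=-463/2712, b=Δ1−h1·(2M1+M2)/6=175/678
seg 2: a=-1, c=M2/2=-7/113, d=(M3−M2)/(6·3)=-58/339, b=Δ2−h2·(2M2+M3)/6=698/339
seg 3: a=0, c=M3/2=-181/113, d=(M4−M3)/(6·1)=181/339, b=Δ3−h3·(2M3+M4)/6=-994/339
t_q=23/4 → seg 2, τ=3/4; S=-1+698/339·τ+-7/113·τ²+-58/339·τ³=1581/3616

  seg 0: a=1 b=-3565/1356 c=0 d=145/1356
  seg 1: a=-4 b=175/678 c=435/452 d=-463/2712
  seg 2: a=-1 b=698/339 c=-7/113 d=-58/339
  seg 3: a=0 b=-994/339 c=-181/113 d=181/339
S(23/4) = 1581/3616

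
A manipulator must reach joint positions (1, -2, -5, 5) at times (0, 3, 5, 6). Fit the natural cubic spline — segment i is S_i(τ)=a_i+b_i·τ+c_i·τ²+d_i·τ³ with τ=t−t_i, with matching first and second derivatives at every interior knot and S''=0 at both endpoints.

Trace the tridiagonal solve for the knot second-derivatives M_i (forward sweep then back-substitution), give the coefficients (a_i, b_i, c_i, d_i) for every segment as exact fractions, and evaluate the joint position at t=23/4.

  seg 0: a=1 b=11/28 c=0 d=-13/84
  seg 1: a=-2 b=-53/14 c=-39/28 d=71/56
  seg 2: a=-5 b=41/7 c=87/14 d=-29/14
S(23/4) = 1805/896

Δ: Δ0=-1, Δ1=-3/2, Δ2=10
row 1: diag=10, rhs=-3; c'=1/5, d'=-3/10
row 2: denom=6−2·1/5=28/5; d'=(69−2·-3/10)/(28/5)=87/7
back: M2=87/7
back: M1=-3/10−1/5·87/7=-39/14
M: M0=0, M1=-39/14, M2=87/7, M3=0
seg 0: a=1, c=M0/2=0, d=(M1−M0)/(6·3)=-13/84, b=Δ0−h0·(2M0+M1)/6=11/28
seg 1: a=-2, c=M1/2=-39/28, d=(M2−M1)/(6·2)=71/56, b=Δ1−h1·(2M1+M2)/6=-53/14
seg 2: a=-5, c=M2/2=87/14, d=(M3−M2)/(6·1)=-29/14, b=Δ2−h2·(2M2+M3)/6=41/7
t_q=23/4 → seg 2, τ=3/4; S=-5+41/7·τ+87/14·τ²+-29/14·τ³=1805/896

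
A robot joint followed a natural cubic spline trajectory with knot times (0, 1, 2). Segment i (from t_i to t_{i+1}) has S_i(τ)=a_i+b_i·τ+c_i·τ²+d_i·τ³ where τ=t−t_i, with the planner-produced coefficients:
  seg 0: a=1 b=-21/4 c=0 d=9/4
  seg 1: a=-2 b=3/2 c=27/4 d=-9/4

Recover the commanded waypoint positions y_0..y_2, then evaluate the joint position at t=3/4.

y_0=1 y_1=-2 y_2=4
S(3/4) = -509/256

y_0 = S_0(0) = a_0 = 1
y_1 = S_1(0) = a_1 = -2
y_2 = S_1(1) = 4
t_q=3/4 is in segment 0 (τ=3/4); S_0(τ)=-509/256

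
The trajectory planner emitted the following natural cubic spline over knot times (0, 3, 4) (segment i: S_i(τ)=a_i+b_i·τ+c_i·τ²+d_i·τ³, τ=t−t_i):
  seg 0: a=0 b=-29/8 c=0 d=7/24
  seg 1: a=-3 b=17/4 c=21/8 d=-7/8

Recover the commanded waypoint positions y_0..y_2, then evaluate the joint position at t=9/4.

y_0 = S_0(0) = a_0 = 0
y_1 = S_1(0) = a_1 = -3
y_2 = S_1(1) = 3
t_q=9/4 is in segment 0 (τ=9/4); S_0(τ)=-2475/512

y_0=0 y_1=-3 y_2=3
S(9/4) = -2475/512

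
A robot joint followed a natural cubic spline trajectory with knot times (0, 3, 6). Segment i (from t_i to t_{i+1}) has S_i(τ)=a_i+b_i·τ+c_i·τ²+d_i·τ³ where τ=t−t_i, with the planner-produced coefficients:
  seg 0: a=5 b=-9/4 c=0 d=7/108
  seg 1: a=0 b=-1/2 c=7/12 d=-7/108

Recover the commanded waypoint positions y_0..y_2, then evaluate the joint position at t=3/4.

y_0 = S_0(0) = a_0 = 5
y_1 = S_1(0) = a_1 = 0
y_2 = S_1(3) = 2
t_q=3/4 is in segment 0 (τ=3/4); S_0(τ)=855/256

y_0=5 y_1=0 y_2=2
S(3/4) = 855/256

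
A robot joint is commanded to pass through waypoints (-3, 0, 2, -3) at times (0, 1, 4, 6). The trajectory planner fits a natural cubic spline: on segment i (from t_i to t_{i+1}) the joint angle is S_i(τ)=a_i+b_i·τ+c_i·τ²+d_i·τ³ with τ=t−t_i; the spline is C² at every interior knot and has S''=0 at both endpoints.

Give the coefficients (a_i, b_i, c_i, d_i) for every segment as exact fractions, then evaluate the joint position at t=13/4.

  seg 0: a=-3 b=1361/426 c=0 d=-83/426
  seg 1: a=0 b=556/213 c=-83/142 d=-3/142
  seg 2: a=2 b=-625/426 c=-55/71 d=55/426
S(13/4) = 24297/9088

Δ: Δ0=3, Δ1=2/3, Δ2=-5/2
row 1: diag=8, rhs=-14; c'=3/8, d'=-7/4
row 2: denom=10−3·3/8=71/8; d'=(-19−3·-7/4)/(71/8)=-110/71
back: M2=-110/71
back: M1=-7/4−3/8·-110/71=-83/71
M: M0=0, M1=-83/71, M2=-110/71, M3=0
seg 0: a=-3, c=M0/2=0, d=(M1−M0)/(6·1)=-83/426, b=Δ0−h0·(2M0+M1)/6=1361/426
seg 1: a=0, c=M1/2=-83/142, d=(M2−M1)/(6·3)=-3/142, b=Δ1−h1·(2M1+M2)/6=556/213
seg 2: a=2, c=M2/2=-55/71, d=(M3−M2)/(6·2)=55/426, b=Δ2−h2·(2M2+M3)/6=-625/426
t_q=13/4 → seg 1, τ=9/4; S=0+556/213·τ+-83/142·τ²+-3/142·τ³=24297/9088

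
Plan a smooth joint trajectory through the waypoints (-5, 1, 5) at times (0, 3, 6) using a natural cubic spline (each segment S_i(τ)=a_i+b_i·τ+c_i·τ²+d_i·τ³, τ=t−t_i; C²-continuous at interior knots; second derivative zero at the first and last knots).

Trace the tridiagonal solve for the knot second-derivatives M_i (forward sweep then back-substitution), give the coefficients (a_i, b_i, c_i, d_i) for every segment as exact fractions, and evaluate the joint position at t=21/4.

  seg 0: a=-5 b=13/6 c=0 d=-1/54
  seg 1: a=1 b=5/3 c=-1/6 d=1/54
S(21/4) = 527/128

Δ: Δ0=2, Δ1=4/3
row 1: diag=12, rhs=-4; c'=1/4, d'=-1/3
back: M1=-1/3
M: M0=0, M1=-1/3, M2=0
seg 0: a=-5, c=M0/2=0, d=(M1−M0)/(6·3)=-1/54, b=Δ0−h0·(2M0+M1)/6=13/6
seg 1: a=1, c=M1/2=-1/6, d=(M2−M1)/(6·3)=1/54, b=Δ1−h1·(2M1+M2)/6=5/3
t_q=21/4 → seg 1, τ=9/4; S=1+5/3·τ+-1/6·τ²+1/54·τ³=527/128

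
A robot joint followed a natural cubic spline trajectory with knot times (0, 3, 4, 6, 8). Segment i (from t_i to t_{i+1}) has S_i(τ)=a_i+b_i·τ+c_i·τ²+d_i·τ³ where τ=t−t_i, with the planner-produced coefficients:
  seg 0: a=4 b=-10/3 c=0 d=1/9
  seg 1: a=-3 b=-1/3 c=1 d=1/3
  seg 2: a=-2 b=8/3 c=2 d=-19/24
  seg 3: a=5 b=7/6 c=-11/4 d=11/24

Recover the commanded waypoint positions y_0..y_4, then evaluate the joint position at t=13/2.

y_0 = S_0(0) = a_0 = 4
y_1 = S_1(0) = a_1 = -3
y_2 = S_2(0) = a_2 = -2
y_3 = S_3(0) = a_3 = 5
y_4 = S_3(2) = 0
t_q=13/2 is in segment 3 (τ=1/2); S_3(τ)=317/64

y_0=4 y_1=-3 y_2=-2 y_3=5 y_4=0
S(13/2) = 317/64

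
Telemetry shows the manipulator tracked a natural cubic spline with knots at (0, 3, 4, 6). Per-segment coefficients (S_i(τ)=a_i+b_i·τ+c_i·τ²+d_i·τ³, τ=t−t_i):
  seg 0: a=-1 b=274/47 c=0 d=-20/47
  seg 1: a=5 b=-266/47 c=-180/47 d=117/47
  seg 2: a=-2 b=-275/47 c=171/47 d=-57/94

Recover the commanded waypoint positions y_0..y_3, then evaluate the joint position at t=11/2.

y_0=-1 y_1=5 y_2=-2 y_3=-4
S(11/2) = -3487/752

y_0 = S_0(0) = a_0 = -1
y_1 = S_1(0) = a_1 = 5
y_2 = S_2(0) = a_2 = -2
y_3 = S_2(2) = -4
t_q=11/2 is in segment 2 (τ=3/2); S_2(τ)=-3487/752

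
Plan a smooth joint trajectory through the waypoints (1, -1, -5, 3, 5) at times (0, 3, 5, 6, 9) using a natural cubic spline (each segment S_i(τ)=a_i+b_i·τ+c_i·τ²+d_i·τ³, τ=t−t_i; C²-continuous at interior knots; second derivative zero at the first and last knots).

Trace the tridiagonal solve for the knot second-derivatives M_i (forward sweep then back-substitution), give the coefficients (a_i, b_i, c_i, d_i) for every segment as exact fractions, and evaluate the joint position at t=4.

  seg 0: a=1 b=70/73 c=0 d=-356/1971
  seg 1: a=-1 b=-286/73 c=-356/219 d=283/219
  seg 2: a=-5 b=1114/219 c=1342/219 d=-704/219
  seg 3: a=3 b=562/73 c=-770/219 d=770/1971
S(4) = -1150/219

Δ: Δ0=-2/3, Δ1=-2, Δ2=8, Δ3=2/3
row 1: diag=10, rhs=-8; c'=1/5, d'=-4/5
row 2: denom=6−2·1/5=28/5; d'=(60−2·-4/5)/(28/5)=11
row 3: denom=8−1·5/28=219/28; d'=(-44−1·11)/(219/28)=-1540/219
back: M3=-1540/219
back: M2=11−5/28·-1540/219=2684/219
back: M1=-4/5−1/5·2684/219=-712/219
M: M0=0, M1=-712/219, M2=2684/219, M3=-1540/219, M4=0
seg 0: a=1, c=M0/2=0, d=(M1−M0)/(6·3)=-356/1971, b=Δ0−h0·(2M0+M1)/6=70/73
seg 1: a=-1, c=M1/2=-356/219, d=(M2−M1)/(6·2)=283/219, b=Δ1−h1·(2M1+M2)/6=-286/73
seg 2: a=-5, c=M2/2=1342/219, d=(M3−M2)/(6·1)=-704/219, b=Δ2−h2·(2M2+M3)/6=1114/219
seg 3: a=3, c=M3/2=-770/219, d=(M4−M3)/(6·3)=770/1971, b=Δ3−h3·(2M3+M4)/6=562/73
t_q=4 → seg 1, τ=1; S=-1+-286/73·τ+-356/219·τ²+283/219·τ³=-1150/219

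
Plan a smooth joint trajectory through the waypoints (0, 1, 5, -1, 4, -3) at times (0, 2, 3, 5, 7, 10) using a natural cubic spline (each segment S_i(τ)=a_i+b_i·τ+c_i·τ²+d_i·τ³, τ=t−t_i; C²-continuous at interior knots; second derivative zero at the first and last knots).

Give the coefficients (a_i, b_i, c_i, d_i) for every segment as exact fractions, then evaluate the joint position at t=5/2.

  seg 0: a=0 b=-4537/3630 c=0 d=794/1815
  seg 1: a=1 b=14519/3630 c=1588/605 d=-9527/3630
  seg 2: a=5 b=227/165 c=-6351/1210 d=11111/7260
  seg 3: a=-1 b=-2276/1815 c=476/121 d=-14933/14520
  seg 4: a=4 b=7769/3630 c=-5413/2420 d=5413/21780
S(5/2) = 6443/1936

Δ: Δ0=1/2, Δ1=4, Δ2=-3, Δ3=5/2, Δ4=-7/3
row 1: diag=6, rhs=21; c'=1/6, d'=7/2
row 2: denom=6−1·1/6=35/6; d'=(-42−1·7/2)/(35/6)=-39/5
row 3: denom=8−2·12/35=256/35; d'=(33−2·-39/5)/(256/35)=1701/256
row 4: denom=10−2·35/128=605/64; d'=(-29−2·1701/256)/(605/64)=-5413/1210
back: M4=-5413/1210
back: M3=1701/256−35/128·-5413/1210=952/121
back: M2=-39/5−12/35·952/121=-6351/605
back: M1=7/2−1/6·-6351/605=3176/605
M: M0=0, M1=3176/605, M2=-6351/605, M3=952/121, M4=-5413/1210, M5=0
seg 0: a=0, c=M0/2=0, d=(M1−M0)/(6·2)=794/1815, b=Δ0−h0·(2M0+M1)/6=-4537/3630
seg 1: a=1, c=M1/2=1588/605, d=(M2−M1)/(6·1)=-9527/3630, b=Δ1−h1·(2M1+M2)/6=14519/3630
seg 2: a=5, c=M2/2=-6351/1210, d=(M3−M2)/(6·2)=11111/7260, b=Δ2−h2·(2M2+M3)/6=227/165
seg 3: a=-1, c=M3/2=476/121, d=(M4−M3)/(6·2)=-14933/14520, b=Δ3−h3·(2M3+M4)/6=-2276/1815
seg 4: a=4, c=M4/2=-5413/2420, d=(M5−M4)/(6·3)=5413/21780, b=Δ4−h4·(2M4+M5)/6=7769/3630
t_q=5/2 → seg 1, τ=1/2; S=1+14519/3630·τ+1588/605·τ²+-9527/3630·τ³=6443/1936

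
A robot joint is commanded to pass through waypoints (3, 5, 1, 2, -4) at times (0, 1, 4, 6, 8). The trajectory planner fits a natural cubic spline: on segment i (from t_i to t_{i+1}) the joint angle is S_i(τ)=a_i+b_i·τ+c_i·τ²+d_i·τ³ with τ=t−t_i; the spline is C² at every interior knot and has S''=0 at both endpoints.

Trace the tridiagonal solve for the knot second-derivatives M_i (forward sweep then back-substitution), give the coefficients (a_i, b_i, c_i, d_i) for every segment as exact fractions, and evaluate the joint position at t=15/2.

Δ: Δ0=2, Δ1=-4/3, Δ2=1/2, Δ3=-3
row 1: diag=8, rhs=-20; c'=3/8, d'=-5/2
row 2: denom=10−3·3/8=71/8; d'=(11−3·-5/2)/(71/8)=148/71
row 3: denom=8−2·16/71=536/71; d'=(-21−2·148/71)/(536/71)=-1787/536
back: M3=-1787/536
back: M2=148/71−16/71·-1787/536=190/67
back: M1=-5/2−3/8·190/67=-955/268
M: M0=0, M1=-955/268, M2=190/67, M3=-1787/536, M4=0
seg 0: a=3, c=M0/2=0, d=(M1−M0)/(6·1)=-955/1608, b=Δ0−h0·(2M0+M1)/6=4171/1608
seg 1: a=5, c=M1/2=-955/536, d=(M2−M1)/(6·3)=1715/4824, b=Δ1−h1·(2M1+M2)/6=653/804
seg 2: a=1, c=M2/2=95/67, d=(M3−M2)/(6·2)=-3307/6432, b=Δ2−h2·(2M2+M3)/6=-449/1608
seg 3: a=2, c=M3/2=-1787/1072, d=(M4−M3)/(6·2)=1787/6432, b=Δ3−h3·(2M3+M4)/6=-625/804
t_q=15/2 → seg 3, τ=3/2; S=2+-625/804·τ+-1787/1072·τ²+1787/6432·τ³=-33945/17152

  seg 0: a=3 b=4171/1608 c=0 d=-955/1608
  seg 1: a=5 b=653/804 c=-955/536 d=1715/4824
  seg 2: a=1 b=-449/1608 c=95/67 d=-3307/6432
  seg 3: a=2 b=-625/804 c=-1787/1072 d=1787/6432
S(15/2) = -33945/17152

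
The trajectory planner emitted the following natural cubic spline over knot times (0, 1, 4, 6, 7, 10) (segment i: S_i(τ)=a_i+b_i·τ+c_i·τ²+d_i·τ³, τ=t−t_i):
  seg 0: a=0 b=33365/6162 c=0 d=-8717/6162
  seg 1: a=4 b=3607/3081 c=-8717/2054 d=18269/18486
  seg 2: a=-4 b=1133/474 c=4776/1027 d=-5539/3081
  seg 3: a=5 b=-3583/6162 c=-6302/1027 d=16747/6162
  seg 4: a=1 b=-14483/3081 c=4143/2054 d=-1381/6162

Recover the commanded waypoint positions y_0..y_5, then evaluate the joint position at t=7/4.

y_0 = S_0(0) = a_0 = 0
y_1 = S_1(0) = a_1 = 4
y_2 = S_2(0) = a_2 = -4
y_3 = S_3(0) = a_3 = 5
y_4 = S_4(0) = a_4 = 1
y_5 = S_4(3) = -1
t_q=7/4 is in segment 1 (τ=3/4); S_1(τ)=382243/131456

y_0=0 y_1=4 y_2=-4 y_3=5 y_4=1 y_5=-1
S(7/4) = 382243/131456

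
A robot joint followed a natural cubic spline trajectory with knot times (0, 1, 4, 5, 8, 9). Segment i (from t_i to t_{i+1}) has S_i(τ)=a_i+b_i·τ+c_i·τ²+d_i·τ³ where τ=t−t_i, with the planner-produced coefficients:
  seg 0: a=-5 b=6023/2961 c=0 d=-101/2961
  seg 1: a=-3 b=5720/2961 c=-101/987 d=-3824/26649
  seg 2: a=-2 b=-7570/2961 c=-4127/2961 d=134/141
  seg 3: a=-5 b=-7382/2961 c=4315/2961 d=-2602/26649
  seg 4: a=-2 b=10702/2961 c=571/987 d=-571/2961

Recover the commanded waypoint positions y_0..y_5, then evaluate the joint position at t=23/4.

y_0 = S_0(0) = a_0 = -5
y_1 = S_1(0) = a_1 = -3
y_2 = S_2(0) = a_2 = -2
y_3 = S_3(0) = a_3 = -5
y_4 = S_4(0) = a_4 = -2
y_5 = S_4(1) = 2
t_q=23/4 is in segment 3 (τ=3/4); S_3(τ)=-64129/10528

y_0=-5 y_1=-3 y_2=-2 y_3=-5 y_4=-2 y_5=2
S(23/4) = -64129/10528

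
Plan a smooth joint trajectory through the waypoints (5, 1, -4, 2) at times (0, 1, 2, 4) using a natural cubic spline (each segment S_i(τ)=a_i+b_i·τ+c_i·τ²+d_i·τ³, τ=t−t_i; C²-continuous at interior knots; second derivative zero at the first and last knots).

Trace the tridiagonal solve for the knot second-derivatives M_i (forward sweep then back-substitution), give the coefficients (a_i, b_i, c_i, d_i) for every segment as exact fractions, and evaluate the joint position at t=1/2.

Δ: Δ0=-4, Δ1=-5, Δ2=3
row 1: diag=4, rhs=-6; c'=1/4, d'=-3/2
row 2: denom=6−1·1/4=23/4; d'=(48−1·-3/2)/(23/4)=198/23
back: M2=198/23
back: M1=-3/2−1/4·198/23=-84/23
M: M0=0, M1=-84/23, M2=198/23, M3=0
seg 0: a=5, c=M0/2=0, d=(M1−M0)/(6·1)=-14/23, b=Δ0−h0·(2M0+M1)/6=-78/23
seg 1: a=1, c=M1/2=-42/23, d=(M2−M1)/(6·1)=47/23, b=Δ1−h1·(2M1+M2)/6=-120/23
seg 2: a=-4, c=M2/2=99/23, d=(M3−M2)/(6·2)=-33/46, b=Δ2−h2·(2M2+M3)/6=-63/23
t_q=1/2 → seg 0, τ=1/2; S=5+-78/23·τ+0·τ²+-14/23·τ³=297/92

  seg 0: a=5 b=-78/23 c=0 d=-14/23
  seg 1: a=1 b=-120/23 c=-42/23 d=47/23
  seg 2: a=-4 b=-63/23 c=99/23 d=-33/46
S(1/2) = 297/92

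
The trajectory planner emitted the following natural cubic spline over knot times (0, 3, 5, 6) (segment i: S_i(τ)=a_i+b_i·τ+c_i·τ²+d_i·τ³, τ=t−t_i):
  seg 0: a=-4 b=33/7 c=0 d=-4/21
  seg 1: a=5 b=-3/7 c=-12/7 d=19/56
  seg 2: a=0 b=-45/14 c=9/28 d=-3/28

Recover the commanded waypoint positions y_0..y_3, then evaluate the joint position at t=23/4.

y_0=-4 y_1=5 y_2=0 y_3=-3
S(23/4) = -4077/1792

y_0 = S_0(0) = a_0 = -4
y_1 = S_1(0) = a_1 = 5
y_2 = S_2(0) = a_2 = 0
y_3 = S_2(1) = -3
t_q=23/4 is in segment 2 (τ=3/4); S_2(τ)=-4077/1792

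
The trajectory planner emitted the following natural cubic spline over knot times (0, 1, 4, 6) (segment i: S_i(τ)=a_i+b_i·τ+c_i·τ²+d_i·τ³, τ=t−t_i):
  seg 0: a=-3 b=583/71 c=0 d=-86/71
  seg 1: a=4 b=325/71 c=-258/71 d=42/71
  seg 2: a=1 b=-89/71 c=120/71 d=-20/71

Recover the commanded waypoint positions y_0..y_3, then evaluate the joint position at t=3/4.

y_0 = S_0(0) = a_0 = -3
y_1 = S_1(0) = a_1 = 4
y_2 = S_2(0) = a_2 = 1
y_3 = S_2(2) = 3
t_q=3/4 is in segment 0 (τ=3/4); S_0(τ)=6015/2272

y_0=-3 y_1=4 y_2=1 y_3=3
S(3/4) = 6015/2272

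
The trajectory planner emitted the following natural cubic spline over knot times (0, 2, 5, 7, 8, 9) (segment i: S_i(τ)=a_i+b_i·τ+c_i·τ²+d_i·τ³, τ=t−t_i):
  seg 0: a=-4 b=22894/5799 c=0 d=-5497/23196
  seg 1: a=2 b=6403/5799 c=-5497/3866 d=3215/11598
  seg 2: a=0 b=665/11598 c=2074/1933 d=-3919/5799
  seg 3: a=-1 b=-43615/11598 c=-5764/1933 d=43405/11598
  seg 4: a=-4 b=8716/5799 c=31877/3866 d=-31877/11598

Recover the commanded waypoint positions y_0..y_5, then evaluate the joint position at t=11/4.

y_0=-4 y_1=2 y_2=0 y_3=-1 y_4=-4 y_5=3
S(11/4) = 530787/247424

y_0 = S_0(0) = a_0 = -4
y_1 = S_1(0) = a_1 = 2
y_2 = S_2(0) = a_2 = 0
y_3 = S_3(0) = a_3 = -1
y_4 = S_4(0) = a_4 = -4
y_5 = S_4(1) = 3
t_q=11/4 is in segment 1 (τ=3/4); S_1(τ)=530787/247424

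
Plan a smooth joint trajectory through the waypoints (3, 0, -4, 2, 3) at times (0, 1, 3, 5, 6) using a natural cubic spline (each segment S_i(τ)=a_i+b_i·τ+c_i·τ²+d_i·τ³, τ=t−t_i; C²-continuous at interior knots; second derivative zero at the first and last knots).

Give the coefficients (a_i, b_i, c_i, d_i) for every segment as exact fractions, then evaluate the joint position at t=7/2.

Δ: Δ0=-3, Δ1=-2, Δ2=3, Δ3=1
row 1: diag=6, rhs=6; c'=1/3, d'=1
row 2: denom=8−2·1/3=22/3; d'=(30−2·1)/(22/3)=42/11
row 3: denom=6−2·3/11=60/11; d'=(-12−2·42/11)/(60/11)=-18/5
back: M3=-18/5
back: M2=42/11−3/11·-18/5=24/5
back: M1=1−1/3·24/5=-3/5
M: M0=0, M1=-3/5, M2=24/5, M3=-18/5, M4=0
seg 0: a=3, c=M0/2=0, d=(M1−M0)/(6·1)=-1/10, b=Δ0−h0·(2M0+M1)/6=-29/10
seg 1: a=0, c=M1/2=-3/10, d=(M2−M1)/(6·2)=9/20, b=Δ1−h1·(2M1+M2)/6=-16/5
seg 2: a=-4, c=M2/2=12/5, d=(M3−M2)/(6·2)=-7/10, b=Δ2−h2·(2M2+M3)/6=1
seg 3: a=2, c=M3/2=-9/5, d=(M4−M3)/(6·1)=3/5, b=Δ3−h3·(2M3+M4)/6=11/5
t_q=7/2 → seg 2, τ=1/2; S=-4+1·τ+12/5·τ²+-7/10·τ³=-239/80

  seg 0: a=3 b=-29/10 c=0 d=-1/10
  seg 1: a=0 b=-16/5 c=-3/10 d=9/20
  seg 2: a=-4 b=1 c=12/5 d=-7/10
  seg 3: a=2 b=11/5 c=-9/5 d=3/5
S(7/2) = -239/80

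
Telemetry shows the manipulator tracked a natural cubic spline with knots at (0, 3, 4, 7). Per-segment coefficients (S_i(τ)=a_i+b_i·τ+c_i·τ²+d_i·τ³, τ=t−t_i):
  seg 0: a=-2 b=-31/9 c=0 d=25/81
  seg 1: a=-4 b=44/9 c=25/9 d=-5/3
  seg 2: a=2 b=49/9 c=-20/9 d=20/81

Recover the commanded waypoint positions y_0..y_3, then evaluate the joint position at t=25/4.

y_0=-2 y_1=-4 y_2=2 y_3=5
S(25/4) = 93/16

y_0 = S_0(0) = a_0 = -2
y_1 = S_1(0) = a_1 = -4
y_2 = S_2(0) = a_2 = 2
y_3 = S_2(3) = 5
t_q=25/4 is in segment 2 (τ=9/4); S_2(τ)=93/16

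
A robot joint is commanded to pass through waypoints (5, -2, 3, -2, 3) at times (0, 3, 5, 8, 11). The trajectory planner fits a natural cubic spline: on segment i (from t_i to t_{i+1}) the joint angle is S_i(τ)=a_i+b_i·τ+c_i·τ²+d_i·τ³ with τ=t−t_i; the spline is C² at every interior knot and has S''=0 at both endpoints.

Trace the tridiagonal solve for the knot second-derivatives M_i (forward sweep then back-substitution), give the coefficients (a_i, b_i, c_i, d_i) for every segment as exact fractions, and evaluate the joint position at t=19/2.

Δ: Δ0=-7/3, Δ1=5/2, Δ2=-5/3, Δ3=5/3
row 1: diag=10, rhs=29; c'=1/5, d'=29/10
row 2: denom=10−2·1/5=48/5; d'=(-25−2·29/10)/(48/5)=-77/24
row 3: denom=12−3·5/16=177/16; d'=(20−3·-77/24)/(177/16)=158/59
back: M3=158/59
back: M2=-77/24−5/16·158/59=-716/177
back: M1=29/10−1/5·-716/177=1313/354
M: M0=0, M1=1313/354, M2=-716/177, M3=158/59, M4=0
seg 0: a=5, c=M0/2=0, d=(M1−M0)/(6·3)=1313/6372, b=Δ0−h0·(2M0+M1)/6=-2965/708
seg 1: a=-2, c=M1/2=1313/708, d=(M2−M1)/(6·2)=-305/472, b=Δ1−h1·(2M1+M2)/6=487/354
seg 2: a=3, c=M2/2=-358/177, d=(M3−M2)/(6·3)=595/1593, b=Δ2−h2·(2M2+M3)/6=184/177
seg 3: a=-2, c=M3/2=79/59, d=(M4−M3)/(6·3)=-79/531, b=Δ3−h3·(2M3+M4)/6=-179/177
t_q=19/2 → seg 3, τ=3/2; S=-2+-179/177·τ+79/59·τ²+-79/531·τ³=-475/472

  seg 0: a=5 b=-2965/708 c=0 d=1313/6372
  seg 1: a=-2 b=487/354 c=1313/708 d=-305/472
  seg 2: a=3 b=184/177 c=-358/177 d=595/1593
  seg 3: a=-2 b=-179/177 c=79/59 d=-79/531
S(19/2) = -475/472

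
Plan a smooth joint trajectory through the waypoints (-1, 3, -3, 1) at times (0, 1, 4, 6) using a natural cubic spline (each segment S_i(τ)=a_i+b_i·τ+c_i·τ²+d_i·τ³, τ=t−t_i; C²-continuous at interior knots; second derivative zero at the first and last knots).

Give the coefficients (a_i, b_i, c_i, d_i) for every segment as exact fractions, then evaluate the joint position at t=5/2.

Δ: Δ0=4, Δ1=-2, Δ2=2
row 1: diag=8, rhs=-36; c'=3/8, d'=-9/2
row 2: denom=10−3·3/8=71/8; d'=(24−3·-9/2)/(71/8)=300/71
back: M2=300/71
back: M1=-9/2−3/8·300/71=-432/71
M: M0=0, M1=-432/71, M2=300/71, M3=0
seg 0: a=-1, c=M0/2=0, d=(M1−M0)/(6·1)=-72/71, b=Δ0−h0·(2M0+M1)/6=356/71
seg 1: a=3, c=M1/2=-216/71, d=(M2−M1)/(6·3)=122/213, b=Δ1−h1·(2M1+M2)/6=140/71
seg 2: a=-3, c=M2/2=150/71, d=(M3−M2)/(6·2)=-25/71, b=Δ2−h2·(2M2+M3)/6=-58/71
t_q=5/2 → seg 1, τ=3/2; S=3+140/71·τ+-216/71·τ²+122/213·τ³=297/284

  seg 0: a=-1 b=356/71 c=0 d=-72/71
  seg 1: a=3 b=140/71 c=-216/71 d=122/213
  seg 2: a=-3 b=-58/71 c=150/71 d=-25/71
S(5/2) = 297/284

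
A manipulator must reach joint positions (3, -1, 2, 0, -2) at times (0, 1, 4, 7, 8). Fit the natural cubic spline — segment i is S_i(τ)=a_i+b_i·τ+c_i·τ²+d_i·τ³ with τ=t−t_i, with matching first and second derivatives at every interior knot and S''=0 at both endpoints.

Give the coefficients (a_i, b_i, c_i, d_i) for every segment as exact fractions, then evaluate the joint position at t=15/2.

  seg 0: a=3 b=-2959/624 c=0 d=463/624
  seg 1: a=-1 b=-785/312 c=463/208 d=-1973/5616
  seg 2: a=2 b=65/48 c=-73/78 d=491/5616
  seg 3: a=0 b=-593/312 c=-31/208 d=31/624
S(15/2) = -1633/1664

Δ: Δ0=-4, Δ1=1, Δ2=-2/3, Δ3=-2
row 1: diag=8, rhs=30; c'=3/8, d'=15/4
row 2: denom=12−3·3/8=87/8; d'=(-10−3·15/4)/(87/8)=-170/87
row 3: denom=8−3·8/29=208/29; d'=(-8−3·-170/87)/(208/29)=-31/104
back: M3=-31/104
back: M2=-170/87−8/29·-31/104=-73/39
back: M1=15/4−3/8·-73/39=463/104
M: M0=0, M1=463/104, M2=-73/39, M3=-31/104, M4=0
seg 0: a=3, c=M0/2=0, d=(M1−M0)/(6·1)=463/624, b=Δ0−h0·(2M0+M1)/6=-2959/624
seg 1: a=-1, c=M1/2=463/208, d=(M2−M1)/(6·3)=-1973/5616, b=Δ1−h1·(2M1+M2)/6=-785/312
seg 2: a=2, c=M2/2=-73/78, d=(M3−M2)/(6·3)=491/5616, b=Δ2−h2·(2M2+M3)/6=65/48
seg 3: a=0, c=M3/2=-31/208, d=(M4−M3)/(6·1)=31/624, b=Δ3−h3·(2M3+M4)/6=-593/312
t_q=15/2 → seg 3, τ=1/2; S=0+-593/312·τ+-31/208·τ²+31/624·τ³=-1633/1664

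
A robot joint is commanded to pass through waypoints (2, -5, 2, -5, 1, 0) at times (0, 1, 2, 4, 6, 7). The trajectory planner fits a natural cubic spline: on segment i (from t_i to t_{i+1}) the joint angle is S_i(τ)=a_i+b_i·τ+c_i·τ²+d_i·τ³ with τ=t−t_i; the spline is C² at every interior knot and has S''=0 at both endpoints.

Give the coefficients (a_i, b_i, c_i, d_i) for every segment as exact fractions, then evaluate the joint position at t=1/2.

Δ: Δ0=-7, Δ1=7, Δ2=-7/2, Δ3=3, Δ4=-1
row 1: diag=4, rhs=84; c'=1/4, d'=21
row 2: denom=6−1·1/4=23/4; d'=(-63−1·21)/(23/4)=-336/23
row 3: denom=8−2·8/23=168/23; d'=(39−2·-336/23)/(168/23)=523/56
row 4: denom=6−2·23/84=229/42; d'=(-24−2·523/56)/(229/42)=-3585/458
back: M4=-3585/458
back: M3=523/56−23/84·-3585/458=5259/458
back: M2=-336/23−8/23·5259/458=-4260/229
back: M1=21−1/4·-4260/229=5874/229
M: M0=0, M1=5874/229, M2=-4260/229, M3=5259/458, M4=-3585/458, M5=0
seg 0: a=2, c=M0/2=0, d=(M1−M0)/(6·1)=979/229, b=Δ0−h0·(2M0+M1)/6=-2582/229
seg 1: a=-5, c=M1/2=2937/229, d=(M2−M1)/(6·1)=-1689/229, b=Δ1−h1·(2M1+M2)/6=355/229
seg 2: a=2, c=M2/2=-2130/229, d=(M3−M2)/(6·2)=4593/1832, b=Δ2−h2·(2M2+M3)/6=1162/229
seg 3: a=-5, c=M3/2=5259/916, d=(M4−M3)/(6·2)=-737/458, b=Δ3−h3·(2M3+M4)/6=-937/458
seg 4: a=1, c=M4/2=-3585/916, d=(M5−M4)/(6·1)=1195/916, b=Δ4−h4·(2M4+M5)/6=737/458
t_q=1/2 → seg 0, τ=1/2; S=2+-2582/229·τ+0·τ²+979/229·τ³=-5685/1832

  seg 0: a=2 b=-2582/229 c=0 d=979/229
  seg 1: a=-5 b=355/229 c=2937/229 d=-1689/229
  seg 2: a=2 b=1162/229 c=-2130/229 d=4593/1832
  seg 3: a=-5 b=-937/458 c=5259/916 d=-737/458
  seg 4: a=1 b=737/458 c=-3585/916 d=1195/916
S(1/2) = -5685/1832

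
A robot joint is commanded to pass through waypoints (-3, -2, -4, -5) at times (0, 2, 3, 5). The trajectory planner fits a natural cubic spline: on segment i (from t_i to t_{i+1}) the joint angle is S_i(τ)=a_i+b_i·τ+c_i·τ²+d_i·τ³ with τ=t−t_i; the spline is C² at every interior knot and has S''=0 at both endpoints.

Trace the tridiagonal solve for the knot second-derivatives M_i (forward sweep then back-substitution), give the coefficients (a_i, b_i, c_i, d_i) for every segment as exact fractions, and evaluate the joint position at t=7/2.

Δ: Δ0=1/2, Δ1=-2, Δ2=-1/2
row 1: diag=6, rhs=-15; c'=1/6, d'=-5/2
row 2: denom=6−1·1/6=35/6; d'=(9−1·-5/2)/(35/6)=69/35
back: M2=69/35
back: M1=-5/2−1/6·69/35=-99/35
M: M0=0, M1=-99/35, M2=69/35, M3=0
seg 0: a=-3, c=M0/2=0, d=(M1−M0)/(6·2)=-33/140, b=Δ0−h0·(2M0+M1)/6=101/70
seg 1: a=-2, c=M1/2=-99/70, d=(M2−M1)/(6·1)=4/5, b=Δ1−h1·(2M1+M2)/6=-97/70
seg 2: a=-4, c=M2/2=69/70, d=(M3−M2)/(6·2)=-23/140, b=Δ2−h2·(2M2+M3)/6=-127/70
t_q=7/2 → seg 2, τ=1/2; S=-4+-127/70·τ+69/70·τ²+-23/140·τ³=-749/160

  seg 0: a=-3 b=101/70 c=0 d=-33/140
  seg 1: a=-2 b=-97/70 c=-99/70 d=4/5
  seg 2: a=-4 b=-127/70 c=69/70 d=-23/140
S(7/2) = -749/160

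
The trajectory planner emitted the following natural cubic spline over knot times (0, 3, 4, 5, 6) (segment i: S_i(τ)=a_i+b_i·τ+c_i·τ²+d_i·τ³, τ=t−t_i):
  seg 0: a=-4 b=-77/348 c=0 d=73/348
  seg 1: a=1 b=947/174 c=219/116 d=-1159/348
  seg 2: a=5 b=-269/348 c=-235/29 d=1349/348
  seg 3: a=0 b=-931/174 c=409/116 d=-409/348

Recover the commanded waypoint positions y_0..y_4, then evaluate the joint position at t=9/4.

y_0 = S_0(0) = a_0 = -4
y_1 = S_1(0) = a_1 = 1
y_2 = S_2(0) = a_2 = 5
y_3 = S_3(0) = a_3 = 0
y_4 = S_3(1) = -3
t_q=9/4 is in segment 0 (τ=9/4); S_0(τ)=-15653/7424

y_0=-4 y_1=1 y_2=5 y_3=0 y_4=-3
S(9/4) = -15653/7424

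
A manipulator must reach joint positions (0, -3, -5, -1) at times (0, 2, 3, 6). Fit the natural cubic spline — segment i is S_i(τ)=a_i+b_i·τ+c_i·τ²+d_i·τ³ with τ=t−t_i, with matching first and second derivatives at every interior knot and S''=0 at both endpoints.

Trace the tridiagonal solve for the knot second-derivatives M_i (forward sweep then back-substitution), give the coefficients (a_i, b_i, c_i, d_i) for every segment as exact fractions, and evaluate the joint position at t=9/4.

Δ: Δ0=-3/2, Δ1=-2, Δ2=4/3
row 1: diag=6, rhs=-3; c'=1/6, d'=-1/2
row 2: denom=8−1·1/6=47/6; d'=(20−1·-1/2)/(47/6)=123/47
back: M2=123/47
back: M1=-1/2−1/6·123/47=-44/47
M: M0=0, M1=-44/47, M2=123/47, M3=0
seg 0: a=0, c=M0/2=0, d=(M1−M0)/(6·2)=-11/141, b=Δ0−h0·(2M0+M1)/6=-335/282
seg 1: a=-3, c=M1/2=-22/47, d=(M2−M1)/(6·1)=167/282, b=Δ1−h1·(2M1+M2)/6=-599/282
seg 2: a=-5, c=M2/2=123/94, d=(M3−M2)/(6·3)=-41/282, b=Δ2−h2·(2M2+M3)/6=-181/141
t_q=9/4 → seg 1, τ=1/4; S=-3+-599/282·τ+-22/47·τ²+167/282·τ³=-21363/6016

  seg 0: a=0 b=-335/282 c=0 d=-11/141
  seg 1: a=-3 b=-599/282 c=-22/47 d=167/282
  seg 2: a=-5 b=-181/141 c=123/94 d=-41/282
S(9/4) = -21363/6016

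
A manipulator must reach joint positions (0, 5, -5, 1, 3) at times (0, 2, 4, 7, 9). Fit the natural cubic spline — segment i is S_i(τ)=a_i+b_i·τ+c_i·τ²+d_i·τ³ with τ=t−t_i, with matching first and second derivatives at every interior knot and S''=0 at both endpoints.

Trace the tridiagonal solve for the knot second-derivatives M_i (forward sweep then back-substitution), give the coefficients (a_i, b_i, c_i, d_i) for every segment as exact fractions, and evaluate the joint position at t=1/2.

  seg 0: a=0 b=3377/688 c=0 d=-1657/2752
  seg 1: a=5 b=-797/344 c=-4971/1376 d=3125/2752
  seg 2: a=-5 b=-2161/688 c=1101/344 d=-341/688
  seg 3: a=1 b=461/172 c=-867/688 d=289/1376
S(1/2) = 52375/22016

Δ: Δ0=5/2, Δ1=-5, Δ2=2, Δ3=1
row 1: diag=8, rhs=-45; c'=1/4, d'=-45/8
row 2: denom=10−2·1/4=19/2; d'=(42−2·-45/8)/(19/2)=213/38
row 3: denom=10−3·6/19=172/19; d'=(-6−3·213/38)/(172/19)=-867/344
back: M3=-867/344
back: M2=213/38−6/19·-867/344=1101/172
back: M1=-45/8−1/4·1101/172=-4971/688
M: M0=0, M1=-4971/688, M2=1101/172, M3=-867/344, M4=0
seg 0: a=0, c=M0/2=0, d=(M1−M0)/(6·2)=-1657/2752, b=Δ0−h0·(2M0+M1)/6=3377/688
seg 1: a=5, c=M1/2=-4971/1376, d=(M2−M1)/(6·2)=3125/2752, b=Δ1−h1·(2M1+M2)/6=-797/344
seg 2: a=-5, c=M2/2=1101/344, d=(M3−M2)/(6·3)=-341/688, b=Δ2−h2·(2M2+M3)/6=-2161/688
seg 3: a=1, c=M3/2=-867/688, d=(M4−M3)/(6·2)=289/1376, b=Δ3−h3·(2M3+M4)/6=461/172
t_q=1/2 → seg 0, τ=1/2; S=0+3377/688·τ+0·τ²+-1657/2752·τ³=52375/22016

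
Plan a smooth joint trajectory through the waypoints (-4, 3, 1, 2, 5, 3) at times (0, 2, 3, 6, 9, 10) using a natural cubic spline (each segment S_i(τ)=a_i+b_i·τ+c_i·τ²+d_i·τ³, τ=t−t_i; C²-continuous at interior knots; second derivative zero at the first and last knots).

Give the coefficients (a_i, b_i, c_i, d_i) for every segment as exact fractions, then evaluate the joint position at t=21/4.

Δ: Δ0=7/2, Δ1=-2, Δ2=1/3, Δ3=1, Δ4=-2
row 1: diag=6, rhs=-33; c'=1/6, d'=-11/2
row 2: denom=8−1·1/6=47/6; d'=(14−1·-11/2)/(47/6)=117/47
row 3: denom=12−3·18/47=510/47; d'=(4−3·117/47)/(510/47)=-163/510
row 4: denom=8−3·47/170=1219/170; d'=(-18−3·-163/510)/(1219/170)=-2897/1219
back: M4=-2897/1219
back: M3=-163/510−47/170·-2897/1219=1234/3657
back: M2=117/47−18/47·1234/3657=2877/1219
back: M1=-11/2−1/6·2877/1219=-7184/1219
M: M0=0, M1=-7184/1219, M2=2877/1219, M3=1234/3657, M4=-2897/1219, M5=0
seg 0: a=-4, c=M0/2=0, d=(M1−M0)/(6·2)=-1796/3657, b=Δ0−h0·(2M0+M1)/6=39967/7314
seg 1: a=3, c=M1/2=-3592/1219, d=(M2−M1)/(6·1)=10061/7314, b=Δ1−h1·(2M1+M2)/6=-3137/7314
seg 2: a=1, c=M2/2=2877/2438, d=(M3−M2)/(6·3)=-7397/65826, b=Δ2−h2·(2M2+M3)/6=-8029/3657
seg 3: a=2, c=M3/2=617/3657, d=(M4−M3)/(6·3)=-9925/65826, b=Δ3−h3·(2M3+M4)/6=13537/7314
seg 4: a=5, c=M4/2=-2897/2438, d=(M5−M4)/(6·1)=2897/7314, b=Δ4−h4·(2M4+M5)/6=-4417/3657
t_q=21/4 → seg 2, τ=9/4; S=1+-8029/3657·τ+2877/2438·τ²+-7397/65826·τ³=117677/156032

  seg 0: a=-4 b=39967/7314 c=0 d=-1796/3657
  seg 1: a=3 b=-3137/7314 c=-3592/1219 d=10061/7314
  seg 2: a=1 b=-8029/3657 c=2877/2438 d=-7397/65826
  seg 3: a=2 b=13537/7314 c=617/3657 d=-9925/65826
  seg 4: a=5 b=-4417/3657 c=-2897/2438 d=2897/7314
S(21/4) = 117677/156032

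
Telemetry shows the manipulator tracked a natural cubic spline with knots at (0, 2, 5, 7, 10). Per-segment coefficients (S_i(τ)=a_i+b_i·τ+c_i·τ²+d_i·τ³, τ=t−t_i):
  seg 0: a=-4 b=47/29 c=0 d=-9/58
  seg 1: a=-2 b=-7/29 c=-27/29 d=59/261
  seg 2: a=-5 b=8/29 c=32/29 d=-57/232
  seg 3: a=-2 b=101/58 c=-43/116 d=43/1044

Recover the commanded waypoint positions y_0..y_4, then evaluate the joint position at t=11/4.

y_0=-4 y_1=-2 y_2=-5 y_3=-2 y_4=1
S(11/4) = -167/64

y_0 = S_0(0) = a_0 = -4
y_1 = S_1(0) = a_1 = -2
y_2 = S_2(0) = a_2 = -5
y_3 = S_3(0) = a_3 = -2
y_4 = S_3(3) = 1
t_q=11/4 is in segment 1 (τ=3/4); S_1(τ)=-167/64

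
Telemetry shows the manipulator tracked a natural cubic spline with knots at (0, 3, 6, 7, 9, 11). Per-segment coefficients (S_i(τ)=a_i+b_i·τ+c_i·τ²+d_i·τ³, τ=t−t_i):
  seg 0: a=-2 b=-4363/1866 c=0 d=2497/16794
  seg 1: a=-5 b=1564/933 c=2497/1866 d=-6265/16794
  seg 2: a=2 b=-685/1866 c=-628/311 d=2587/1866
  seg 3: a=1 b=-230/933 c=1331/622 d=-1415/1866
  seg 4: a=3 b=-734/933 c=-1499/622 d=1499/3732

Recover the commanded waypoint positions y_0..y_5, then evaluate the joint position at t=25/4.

y_0=-2 y_1=-5 y_2=2 y_3=1 y_4=3 y_5=-5
S(25/4) = 71801/39808

y_0 = S_0(0) = a_0 = -2
y_1 = S_1(0) = a_1 = -5
y_2 = S_2(0) = a_2 = 2
y_3 = S_3(0) = a_3 = 1
y_4 = S_4(0) = a_4 = 3
y_5 = S_4(2) = -5
t_q=25/4 is in segment 2 (τ=1/4); S_2(τ)=71801/39808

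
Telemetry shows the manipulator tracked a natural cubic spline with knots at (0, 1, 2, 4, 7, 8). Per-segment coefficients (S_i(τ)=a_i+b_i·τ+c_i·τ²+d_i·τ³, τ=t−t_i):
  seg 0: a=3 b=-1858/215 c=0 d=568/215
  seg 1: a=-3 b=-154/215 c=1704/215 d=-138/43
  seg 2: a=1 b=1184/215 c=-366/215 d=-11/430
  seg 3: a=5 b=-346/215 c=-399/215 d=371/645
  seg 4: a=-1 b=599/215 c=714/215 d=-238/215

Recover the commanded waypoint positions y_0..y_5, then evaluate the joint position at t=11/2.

y_0 = S_0(0) = a_0 = 3
y_1 = S_1(0) = a_1 = -3
y_2 = S_2(0) = a_2 = 1
y_3 = S_3(0) = a_3 = 5
y_4 = S_4(0) = a_4 = -1
y_5 = S_4(1) = 4
t_q=11/2 is in segment 3 (τ=3/2); S_3(τ)=121/344

y_0=3 y_1=-3 y_2=1 y_3=5 y_4=-1 y_5=4
S(11/2) = 121/344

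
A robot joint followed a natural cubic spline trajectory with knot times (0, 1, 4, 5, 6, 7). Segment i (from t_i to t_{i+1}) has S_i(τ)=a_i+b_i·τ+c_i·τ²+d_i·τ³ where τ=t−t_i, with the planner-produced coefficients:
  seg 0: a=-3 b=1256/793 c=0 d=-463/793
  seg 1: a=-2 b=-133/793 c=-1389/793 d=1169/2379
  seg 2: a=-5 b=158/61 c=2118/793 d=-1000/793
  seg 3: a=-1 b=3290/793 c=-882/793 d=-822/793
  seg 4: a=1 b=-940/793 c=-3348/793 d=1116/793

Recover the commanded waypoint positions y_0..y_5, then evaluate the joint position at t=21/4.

y_0=-3 y_1=-2 y_2=-5 y_3=-1 y_4=1 y_5=-3
S(21/4) = -1231/25376

y_0 = S_0(0) = a_0 = -3
y_1 = S_1(0) = a_1 = -2
y_2 = S_2(0) = a_2 = -5
y_3 = S_3(0) = a_3 = -1
y_4 = S_4(0) = a_4 = 1
y_5 = S_4(1) = -3
t_q=21/4 is in segment 3 (τ=1/4); S_3(τ)=-1231/25376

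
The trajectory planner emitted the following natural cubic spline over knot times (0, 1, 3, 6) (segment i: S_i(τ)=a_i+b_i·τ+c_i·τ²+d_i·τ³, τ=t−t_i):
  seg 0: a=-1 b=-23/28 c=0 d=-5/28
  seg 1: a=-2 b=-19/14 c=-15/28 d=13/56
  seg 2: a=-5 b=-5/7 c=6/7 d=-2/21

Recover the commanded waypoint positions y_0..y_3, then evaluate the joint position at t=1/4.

y_0=-1 y_1=-2 y_2=-5 y_3=-2
S(1/4) = -2165/1792

y_0 = S_0(0) = a_0 = -1
y_1 = S_1(0) = a_1 = -2
y_2 = S_2(0) = a_2 = -5
y_3 = S_2(3) = -2
t_q=1/4 is in segment 0 (τ=1/4); S_0(τ)=-2165/1792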